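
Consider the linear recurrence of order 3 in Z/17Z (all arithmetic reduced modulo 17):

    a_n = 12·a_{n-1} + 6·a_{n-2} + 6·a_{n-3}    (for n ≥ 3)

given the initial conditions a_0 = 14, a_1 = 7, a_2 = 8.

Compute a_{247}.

a_3 = 12·8 + 6·7 + 6·14 = 1
a_4 = 12·1 + 6·8 + 6·7 = 0
a_5 = 12·0 + 6·1 + 6·8 = 3
a_6 = 12·3 + 6·0 + 6·1 = 8
a_7 = 12·8 + 6·3 + 6·0 = 12
a_8 = 12·12 + 6·8 + 6·3 = 6
Continuing the recurrence:
  a_9 = 5;  a_10 = 15;  a_11 = 8;  a_12 = 12;  a_13 = 10;  a_14 = 2
  a_15 = 3;  a_16 = 6;  a_17 = 0;  a_18 = 3;  a_19 = 4;  a_20 = 15
  a_21 = 1;  a_22 = 7;  a_23 = 10;  a_24 = 15;  a_25 = 10;  a_26 = 15
  a_27 = 7;  a_28 = 13;  a_29 = 16;  a_30 = 6;  a_31 = 8;  a_32 = 7
  a_33 = 15;  a_34 = 15;  a_35 = 6;  a_36 = 14;  a_37 = 5;  a_38 = 10
  a_39 = 13;  a_40 = 8;  a_41 = 13;  a_42 = 10;  a_43 = 8;  a_44 = 13
  a_45 = 9;  a_46 = 13;  a_47 = 16;  a_48 = 1;  a_49 = 16;  a_50 = 5
  a_51 = 9;  a_52 = 13;  a_53 = 2;  a_54 = 3;  a_55 = 7;  a_56 = 12
  a_57 = 0;  a_58 = 12;  a_59 = 12;  a_60 = 12;  a_61 = 16;  a_62 = 13
  a_63 = 1;  a_64 = 16;  a_65 = 4;  a_66 = 14;  a_67 = 16;  a_68 = 11
  a_69 = 6;  a_70 = 13;  a_71 = 3;  a_72 = 14;  a_73 = 9;  a_74 = 6
  a_75 = 6;  a_76 = 9;  a_77 = 10;  a_78 = 6;  a_79 = 16;  a_80 = 16
  a_81 = 1;  a_82 = 0;  a_83 = 0;  a_84 = 6;  a_85 = 4;  a_86 = 16
  a_87 = 14;  a_88 = 16;  a_89 = 15;  a_90 = 3;  a_91 = 1;  a_92 = 1
  a_93 = 2;  a_94 = 2;  a_95 = 8;  a_96 = 1;  a_97 = 4;  a_98 = 0
  a_99 = 13;  a_100 = 10;  a_101 = 11;  a_102 = 15;  a_103 = 0;  a_104 = 3
  a_105 = 7;  a_106 = 0;  a_107 = 9;  a_108 = 14;  a_109 = 1;  a_110 = 14
  a_111 = 3;  a_112 = 7;  a_113 = 16;  a_114 = 14;  a_115 = 0;  a_116 = 10
  a_117 = 0;  a_118 = 9;  a_119 = 15;  a_120 = 13;  a_121 = 11;  a_122 = 11
  a_123 = 4;  a_124 = 10;  a_125 = 6;  a_126 = 3;  a_127 = 13;  a_128 = 6
  a_129 = 15;  a_130 = 5;  a_131 = 16;  a_132 = 6;  a_133 = 11;  a_134 = 9
  a_135 = 6;  a_136 = 5;  a_137 = 14;  a_138 = 13;  a_139 = 15;  a_140 = 2
  a_141 = 5;  a_142 = 9;  a_143 = 14;  a_144 = 14;  a_145 = 0;  a_146 = 15
  a_147 = 9;  a_148 = 11;  a_149 = 4;  a_150 = 15;  a_151 = 15;  a_152 = 5
  a_153 = 2;  a_154 = 8;  a_155 = 2;  a_156 = 16;  a_157 = 14;  a_158 = 4
  a_159 = 7;  a_160 = 5;  a_161 = 7;  a_162 = 3;  a_163 = 6;  a_164 = 13
  a_165 = 6;  a_166 = 16;  a_167 = 0;  a_168 = 13;  a_169 = 14;  a_170 = 8
  a_171 = 3;  a_172 = 15;  a_173 = 8;  a_174 = 0;  a_175 = 2;  a_176 = 4
  a_177 = 9;  a_178 = 8;  a_179 = 4;  a_180 = 14;  a_181 = 2;  a_182 = 13
  a_183 = 14;  a_184 = 3;  a_185 = 11;  a_186 = 13;  a_187 = 2;  a_188 = 15
  a_189 = 15;  a_190 = 10;  a_191 = 11;  a_192 = 10;  a_193 = 8;  a_194 = 1
  a_195 = 1;  a_196 = 15;  a_197 = 5;  a_198 = 3;  a_199 = 3;  a_200 = 16
  a_201 = 7;  a_202 = 11;  a_203 = 15;  a_204 = 16;  a_205 = 8;  a_206 = 10
  a_207 = 9;  a_208 = 12;  a_209 = 3;  a_210 = 9;  a_211 = 11;  a_212 = 0
  a_213 = 1;  a_214 = 10;  a_215 = 7;  a_216 = 14;  a_217 = 15;  a_218 = 0
  a_219 = 4;  a_220 = 2;  a_221 = 14;  a_222 = 0;  a_223 = 11;  a_224 = 12
  a_225 = 6;  a_226 = 6;  a_227 = 10;  a_228 = 5;  a_229 = 3;  a_230 = 7
  a_231 = 13;  a_232 = 12;  a_233 = 9;  a_234 = 3;  a_235 = 9;  a_236 = 10
  a_237 = 5;  a_238 = 4;  a_239 = 2;  a_240 = 10;  a_241 = 3;  a_242 = 6
  a_243 = 14;  a_244 = 1;  a_245 = 13
a_246 = 12·13 + 6·1 + 6·14 = 8
a_247 = 12·8 + 6·13 + 6·1 = 10

10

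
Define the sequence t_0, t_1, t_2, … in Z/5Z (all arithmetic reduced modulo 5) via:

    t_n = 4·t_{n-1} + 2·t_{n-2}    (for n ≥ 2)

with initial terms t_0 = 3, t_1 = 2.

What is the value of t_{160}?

3

t_2 = 4·2 + 2·3 = 4
t_3 = 4·4 + 2·2 = 0
t_4 = 4·0 + 2·4 = 3
t_5 = 4·3 + 2·0 = 2
(t_4, t_5) = (3, 2) = (t_0, t_1), so the sequence has period 4.
160 ≡ 0 (mod 4), hence t_160 = t_0 = 3.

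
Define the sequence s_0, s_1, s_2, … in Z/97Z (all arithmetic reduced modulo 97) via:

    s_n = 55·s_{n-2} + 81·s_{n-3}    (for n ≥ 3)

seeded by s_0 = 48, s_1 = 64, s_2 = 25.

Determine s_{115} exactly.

77

s_3 = 0·25 + 55·64 + 81·48 = 36
s_4 = 0·36 + 55·25 + 81·64 = 60
s_5 = 0·60 + 55·36 + 81·25 = 28
s_6 = 0·28 + 55·60 + 81·36 = 8
s_7 = 0·8 + 55·28 + 81·60 = 95
s_8 = 0·95 + 55·8 + 81·28 = 89
s_9 = 0·89 + 55·95 + 81·8 = 53
s_10 = 0·53 + 55·89 + 81·95 = 77
s_11 = 0·77 + 55·53 + 81·89 = 36
s_12 = 0·36 + 55·77 + 81·53 = 89
s_13 = 0·89 + 55·36 + 81·77 = 69
s_14 = 0·69 + 55·89 + 81·36 = 51
s_15 = 0·51 + 55·69 + 81·89 = 43
s_16 = 0·43 + 55·51 + 81·69 = 52
s_17 = 0·52 + 55·43 + 81·51 = 94
s_18 = 0·94 + 55·52 + 81·43 = 38
s_19 = 0·38 + 55·94 + 81·52 = 70
s_20 = 0·70 + 55·38 + 81·94 = 4
s_21 = 0·4 + 55·70 + 81·38 = 41
s_22 = 0·41 + 55·4 + 81·70 = 70
s_23 = 0·70 + 55·41 + 81·4 = 57
s_24 = 0·57 + 55·70 + 81·41 = 90
s_25 = 0·90 + 55·57 + 81·70 = 75
s_26 = 0·75 + 55·90 + 81·57 = 61
s_27 = 0·61 + 55·75 + 81·90 = 66
s_28 = 0·66 + 55·61 + 81·75 = 21
s_29 = 0·21 + 55·66 + 81·61 = 35
s_30 = 0·35 + 55·21 + 81·66 = 2
s_31 = 0·2 + 55·35 + 81·21 = 37
s_32 = 0·37 + 55·2 + 81·35 = 35
s_33 = 0·35 + 55·37 + 81·2 = 63
s_34 = 0·63 + 55·35 + 81·37 = 72
s_35 = 0·72 + 55·63 + 81·35 = 92
s_36 = 0·92 + 55·72 + 81·63 = 42
s_37 = 0·42 + 55·92 + 81·72 = 28
s_38 = 0·28 + 55·42 + 81·92 = 62
s_39 = 0·62 + 55·28 + 81·42 = 92
s_40 = 0·92 + 55·62 + 81·28 = 52
s_41 = 0·52 + 55·92 + 81·62 = 91
s_42 = 0·91 + 55·52 + 81·92 = 30
s_43 = 0·30 + 55·91 + 81·52 = 2
s_44 = 0·2 + 55·30 + 81·91 = 0
s_45 = 0·0 + 55·2 + 81·30 = 18
s_46 = 0·18 + 55·0 + 81·2 = 65
s_47 = 0·65 + 55·18 + 81·0 = 20
s_48 = 0·20 + 55·65 + 81·18 = 86
s_49 = 0·86 + 55·20 + 81·65 = 60
s_50 = 0·60 + 55·86 + 81·20 = 45
s_51 = 0·45 + 55·60 + 81·86 = 81
s_52 = 0·81 + 55·45 + 81·60 = 60
s_53 = 0·60 + 55·81 + 81·45 = 49
s_54 = 0·49 + 55·60 + 81·81 = 64
s_55 = 0·64 + 55·49 + 81·60 = 86
s_56 = 0·86 + 55·64 + 81·49 = 20
s_57 = 0·20 + 55·86 + 81·64 = 20
s_58 = 0·20 + 55·20 + 81·86 = 15
s_59 = 0·15 + 55·20 + 81·20 = 4
s_60 = 0·4 + 55·15 + 81·20 = 20
s_61 = 0·20 + 55·4 + 81·15 = 77
s_62 = 0·77 + 55·20 + 81·4 = 66
s_63 = 0·66 + 55·77 + 81·20 = 35
s_64 = 0·35 + 55·66 + 81·77 = 70
s_65 = 0·70 + 55·35 + 81·66 = 93
s_66 = 0·93 + 55·70 + 81·35 = 89
s_67 = 0·89 + 55·93 + 81·70 = 18
s_68 = 0·18 + 55·89 + 81·93 = 12
s_69 = 0·12 + 55·18 + 81·89 = 51
s_70 = 0·51 + 55·12 + 81·18 = 81
s_71 = 0·81 + 55·51 + 81·12 = 91
s_72 = 0·91 + 55·81 + 81·51 = 50
s_73 = 0·50 + 55·91 + 81·81 = 23
s_74 = 0·23 + 55·50 + 81·91 = 33
s_75 = 0·33 + 55·23 + 81·50 = 77
s_76 = 0·77 + 55·33 + 81·23 = 89
s_77 = 0·89 + 55·77 + 81·33 = 21
s_78 = 0·21 + 55·89 + 81·77 = 74
s_79 = 0·74 + 55·21 + 81·89 = 22
s_80 = 0·22 + 55·74 + 81·21 = 48
s_81 = 0·48 + 55·22 + 81·74 = 26
s_82 = 0·26 + 55·48 + 81·22 = 57
s_83 = 0·57 + 55·26 + 81·48 = 80
s_84 = 0·80 + 55·57 + 81·26 = 3
s_85 = 0·3 + 55·80 + 81·57 = 93
s_86 = 0·93 + 55·3 + 81·80 = 49
s_87 = 0·49 + 55·93 + 81·3 = 23
s_88 = 0·23 + 55·49 + 81·93 = 43
s_89 = 0·43 + 55·23 + 81·49 = 93
s_90 = 0·93 + 55·43 + 81·23 = 57
s_91 = 0·57 + 55·93 + 81·43 = 62
s_92 = 0·62 + 55·57 + 81·93 = 95
s_93 = 0·95 + 55·62 + 81·57 = 73
s_94 = 0·73 + 55·95 + 81·62 = 62
s_95 = 0·62 + 55·73 + 81·95 = 70
s_96 = 0·70 + 55·62 + 81·73 = 11
s_97 = 0·11 + 55·70 + 81·62 = 45
s_98 = 0·45 + 55·11 + 81·70 = 67
s_99 = 0·67 + 55·45 + 81·11 = 68
s_100 = 0·68 + 55·67 + 81·45 = 55
s_101 = 0·55 + 55·68 + 81·67 = 49
s_102 = 0·49 + 55·55 + 81·68 = 94
s_103 = 0·94 + 55·49 + 81·55 = 69
s_104 = 0·69 + 55·94 + 81·49 = 21
s_105 = 0·21 + 55·69 + 81·94 = 60
s_106 = 0·60 + 55·21 + 81·69 = 51
s_107 = 0·51 + 55·60 + 81·21 = 54
s_108 = 0·54 + 55·51 + 81·60 = 2
s_109 = 0·2 + 55·54 + 81·51 = 20
s_110 = 0·20 + 55·2 + 81·54 = 22
s_111 = 0·22 + 55·20 + 81·2 = 1
s_112 = 0·1 + 55·22 + 81·20 = 17
s_113 = 0·17 + 55·1 + 81·22 = 91
s_114 = 0·91 + 55·17 + 81·1 = 46
s_115 = 0·46 + 55·91 + 81·17 = 77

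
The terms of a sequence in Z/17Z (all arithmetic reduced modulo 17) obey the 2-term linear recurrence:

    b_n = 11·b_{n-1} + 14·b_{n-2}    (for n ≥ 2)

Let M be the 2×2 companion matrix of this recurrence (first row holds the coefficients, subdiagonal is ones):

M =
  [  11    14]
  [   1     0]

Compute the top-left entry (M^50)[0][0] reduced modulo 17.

1

(M^50)[0][0] is the top entry after applying M 50 times to the unit state (1, 0). Equivalently it is h_{51} for the auxiliary sequence (h_n) obeying the same recurrence with h_1 = 1 and h_i = 0 for 0 ≤ i < 1:
h_2 = 11·1 + 14·0 = 11
h_3 = 11·11 + 14·1 = 16
h_4 = 11·16 + 14·11 = 7
h_5 = 11·7 + 14·16 = 12
h_6 = 11·12 + 14·7 = 9
h_7 = 11·9 + 14·12 = 12
h_8 = 11·12 + 14·9 = 3
h_9 = 11·3 + 14·12 = 14
h_10 = 11·14 + 14·3 = 9
h_11 = 11·9 + 14·14 = 6
h_12 = 11·6 + 14·9 = 5
h_13 = 11·5 + 14·6 = 3
h_14 = 11·3 + 14·5 = 1
h_15 = 11·1 + 14·3 = 2
h_16 = 11·2 + 14·1 = 2
h_17 = 11·2 + 14·2 = 16
h_18 = 11·16 + 14·2 = 0
h_19 = 11·0 + 14·16 = 3
h_20 = 11·3 + 14·0 = 16
h_21 = 11·16 + 14·3 = 14
h_22 = 11·14 + 14·16 = 4
h_23 = 11·4 + 14·14 = 2
h_24 = 11·2 + 14·4 = 10
h_25 = 11·10 + 14·2 = 2
h_26 = 11·2 + 14·10 = 9
h_27 = 11·9 + 14·2 = 8
h_28 = 11·8 + 14·9 = 10
h_29 = 11·10 + 14·8 = 1
h_30 = 11·1 + 14·10 = 15
h_31 = 11·15 + 14·1 = 9
h_32 = 11·9 + 14·15 = 3
h_33 = 11·3 + 14·9 = 6
h_34 = 11·6 + 14·3 = 6
h_35 = 11·6 + 14·6 = 14
h_36 = 11·14 + 14·6 = 0
h_37 = 11·0 + 14·14 = 9
h_38 = 11·9 + 14·0 = 14
h_39 = 11·14 + 14·9 = 8
h_40 = 11·8 + 14·14 = 12
h_41 = 11·12 + 14·8 = 6
h_42 = 11·6 + 14·12 = 13
h_43 = 11·13 + 14·6 = 6
h_44 = 11·6 + 14·13 = 10
h_45 = 11·10 + 14·6 = 7
h_46 = 11·7 + 14·10 = 13
h_47 = 11·13 + 14·7 = 3
h_48 = 11·3 + 14·13 = 11
h_49 = 11·11 + 14·3 = 10
h_50 = 11·10 + 14·11 = 9
h_51 = 11·9 + 14·10 = 1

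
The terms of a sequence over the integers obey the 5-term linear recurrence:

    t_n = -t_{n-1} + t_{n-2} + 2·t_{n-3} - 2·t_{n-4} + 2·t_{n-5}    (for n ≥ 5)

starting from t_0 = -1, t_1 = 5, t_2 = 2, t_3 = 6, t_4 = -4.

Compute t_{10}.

t_5 = -1·-4 + 1·6 + 2·2 + -2·5 + 2·-1 = 2
t_6 = -1·2 + 1·-4 + 2·6 + -2·2 + 2·5 = 12
t_7 = -1·12 + 1·2 + 2·-4 + -2·6 + 2·2 = -26
t_8 = -1·-26 + 1·12 + 2·2 + -2·-4 + 2·6 = 62
t_9 = -1·62 + 1·-26 + 2·12 + -2·2 + 2·-4 = -76
t_10 = -1·-76 + 1·62 + 2·-26 + -2·12 + 2·2 = 66

66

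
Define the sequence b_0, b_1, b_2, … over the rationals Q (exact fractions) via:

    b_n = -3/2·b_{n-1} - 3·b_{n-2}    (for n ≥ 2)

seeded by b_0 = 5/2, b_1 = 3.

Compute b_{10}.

b_2 = -3/2·3 + -3·5/2 = -12
b_3 = -3/2·-12 + -3·3 = 9
b_4 = -3/2·9 + -3·-12 = 45/2
b_5 = -3/2·45/2 + -3·9 = -243/4
b_6 = -3/2·-243/4 + -3·45/2 = 189/8
b_7 = -3/2·189/8 + -3·-243/4 = 2349/16
b_8 = -3/2·2349/16 + -3·189/8 = -9315/32
b_9 = -3/2·-9315/32 + -3·2349/16 = -243/64
b_10 = -3/2·-243/64 + -3·-9315/32 = 112509/128

112509/128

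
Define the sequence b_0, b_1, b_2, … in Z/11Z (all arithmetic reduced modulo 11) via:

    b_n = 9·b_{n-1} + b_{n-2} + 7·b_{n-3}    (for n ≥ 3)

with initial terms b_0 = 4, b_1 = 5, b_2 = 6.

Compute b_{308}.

b_3 = 9·6 + 1·5 + 7·4 = 10
b_4 = 9·10 + 1·6 + 7·5 = 10
b_5 = 9·10 + 1·10 + 7·6 = 10
b_6 = 9·10 + 1·10 + 7·10 = 5
b_7 = 9·5 + 1·10 + 7·10 = 4
b_8 = 9·4 + 1·5 + 7·10 = 1
b_9 = 9·1 + 1·4 + 7·5 = 4
b_10 = 9·4 + 1·1 + 7·4 = 10
b_11 = 9·10 + 1·4 + 7·1 = 2
b_12 = 9·2 + 1·10 + 7·4 = 1
b_13 = 9·1 + 1·2 + 7·10 = 4
b_14 = 9·4 + 1·1 + 7·2 = 7
b_15 = 9·7 + 1·4 + 7·1 = 8
b_16 = 9·8 + 1·7 + 7·4 = 8
b_17 = 9·8 + 1·8 + 7·7 = 8
b_18 = 9·8 + 1·8 + 7·8 = 4
b_19 = 9·4 + 1·8 + 7·8 = 1
b_20 = 9·1 + 1·4 + 7·8 = 3
b_21 = 9·3 + 1·1 + 7·4 = 1
b_22 = 9·1 + 1·3 + 7·1 = 8
b_23 = 9·8 + 1·1 + 7·3 = 6
b_24 = 9·6 + 1·8 + 7·1 = 3
b_25 = 9·3 + 1·6 + 7·8 = 1
b_26 = 9·1 + 1·3 + 7·6 = 10
b_27 = 9·10 + 1·1 + 7·3 = 2
b_28 = 9·2 + 1·10 + 7·1 = 2
b_29 = 9·2 + 1·2 + 7·10 = 2
b_30 = 9·2 + 1·2 + 7·2 = 1
b_31 = 9·1 + 1·2 + 7·2 = 3
b_32 = 9·3 + 1·1 + 7·2 = 9
b_33 = 9·9 + 1·3 + 7·1 = 3
b_34 = 9·3 + 1·9 + 7·3 = 2
b_35 = 9·2 + 1·3 + 7·9 = 7
b_36 = 9·7 + 1·2 + 7·3 = 9
b_37 = 9·9 + 1·7 + 7·2 = 3
b_38 = 9·3 + 1·9 + 7·7 = 8
b_39 = 9·8 + 1·3 + 7·9 = 6
b_40 = 9·6 + 1·8 + 7·3 = 6
b_41 = 9·6 + 1·6 + 7·8 = 6
b_42 = 9·6 + 1·6 + 7·6 = 3
b_43 = 9·3 + 1·6 + 7·6 = 9
b_44 = 9·9 + 1·3 + 7·6 = 5
b_45 = 9·5 + 1·9 + 7·3 = 9
b_46 = 9·9 + 1·5 + 7·9 = 6
b_47 = 9·6 + 1·9 + 7·5 = 10
b_48 = 9·10 + 1·6 + 7·9 = 5
b_49 = 9·5 + 1·10 + 7·6 = 9
b_50 = 9·9 + 1·5 + 7·10 = 2
b_51 = 9·2 + 1·9 + 7·5 = 7
b_52 = 9·7 + 1·2 + 7·9 = 7
b_53 = 9·7 + 1·7 + 7·2 = 7
b_54 = 9·7 + 1·7 + 7·7 = 9
b_55 = 9·9 + 1·7 + 7·7 = 5
b_56 = 9·5 + 1·9 + 7·7 = 4
b_57 = 9·4 + 1·5 + 7·9 = 5
b_58 = 9·5 + 1·4 + 7·5 = 7
b_59 = 9·7 + 1·5 + 7·4 = 8
b_60 = 9·8 + 1·7 + 7·5 = 4
b_61 = 9·4 + 1·8 + 7·7 = 5
b_62 = 9·5 + 1·4 + 7·8 = 6
(b_60, b_61, b_62) = (4, 5, 6) = (b_0, b_1, b_2), so the sequence has period 60.
308 ≡ 8 (mod 60), hence b_308 = b_8 = 1.

1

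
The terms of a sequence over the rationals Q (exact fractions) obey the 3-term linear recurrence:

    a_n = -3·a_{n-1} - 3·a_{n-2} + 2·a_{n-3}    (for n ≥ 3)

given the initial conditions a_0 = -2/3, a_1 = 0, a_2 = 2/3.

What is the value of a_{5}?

-38/3

a_3 = -3·2/3 + -3·0 + 2·-2/3 = -10/3
a_4 = -3·-10/3 + -3·2/3 + 2·0 = 8
a_5 = -3·8 + -3·-10/3 + 2·2/3 = -38/3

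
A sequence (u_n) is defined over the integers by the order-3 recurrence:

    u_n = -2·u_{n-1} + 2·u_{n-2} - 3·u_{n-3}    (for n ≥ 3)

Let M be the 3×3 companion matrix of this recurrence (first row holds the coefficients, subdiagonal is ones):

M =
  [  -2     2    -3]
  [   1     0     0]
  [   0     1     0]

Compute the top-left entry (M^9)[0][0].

-13627

(M^9)[0][0] is the top entry after applying M 9 times to the unit state (1, 0, 0). Equivalently it is h_{11} for the auxiliary sequence (h_n) obeying the same recurrence with h_2 = 1 and h_i = 0 for 0 ≤ i < 2:
h_3 = -2·1 + 2·0 + -3·0 = -2
h_4 = -2·-2 + 2·1 + -3·0 = 6
h_5 = -2·6 + 2·-2 + -3·1 = -19
h_6 = -2·-19 + 2·6 + -3·-2 = 56
h_7 = -2·56 + 2·-19 + -3·6 = -168
h_8 = -2·-168 + 2·56 + -3·-19 = 505
h_9 = -2·505 + 2·-168 + -3·56 = -1514
h_10 = -2·-1514 + 2·505 + -3·-168 = 4542
h_11 = -2·4542 + 2·-1514 + -3·505 = -13627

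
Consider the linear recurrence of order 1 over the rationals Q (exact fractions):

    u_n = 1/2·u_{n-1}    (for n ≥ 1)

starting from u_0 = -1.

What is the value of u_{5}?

u_1 = 1/2·-1 = -1/2
u_2 = 1/2·-1/2 = -1/4
u_3 = 1/2·-1/4 = -1/8
u_4 = 1/2·-1/8 = -1/16
u_5 = 1/2·-1/16 = -1/32

-1/32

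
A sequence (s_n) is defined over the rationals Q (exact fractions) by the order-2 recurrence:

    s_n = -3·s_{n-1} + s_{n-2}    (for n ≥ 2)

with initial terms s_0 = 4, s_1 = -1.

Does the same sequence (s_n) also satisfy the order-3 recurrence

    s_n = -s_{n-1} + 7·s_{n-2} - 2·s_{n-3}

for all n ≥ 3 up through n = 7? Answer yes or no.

Terms s_0..s_7: 4, -1, 7, -22, 73, -241, 796, -2629
n=3: candidate gives -22, actual s_3 = -22 ✓
n=4: candidate gives 73, actual s_4 = 73 ✓
n=5: candidate gives -241, actual s_5 = -241 ✓
n=6: candidate gives 796, actual s_6 = 796 ✓
n=7: candidate gives -2629, actual s_7 = -2629 ✓

yes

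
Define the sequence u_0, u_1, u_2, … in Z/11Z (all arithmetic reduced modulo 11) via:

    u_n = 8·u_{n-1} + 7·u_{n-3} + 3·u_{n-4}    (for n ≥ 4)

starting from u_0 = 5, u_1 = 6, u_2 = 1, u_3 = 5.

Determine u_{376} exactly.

8

u_4 = 8·5 + 0·1 + 7·6 + 3·5 = 9
u_5 = 8·9 + 0·5 + 7·1 + 3·6 = 9
u_6 = 8·9 + 0·9 + 7·5 + 3·1 = 0
u_7 = 8·0 + 0·9 + 7·9 + 3·5 = 1
u_8 = 8·1 + 0·0 + 7·9 + 3·9 = 10
u_9 = 8·10 + 0·1 + 7·0 + 3·9 = 8
u_10 = 8·8 + 0·10 + 7·1 + 3·0 = 5
u_11 = 8·5 + 0·8 + 7·10 + 3·1 = 3
u_12 = 8·3 + 0·5 + 7·8 + 3·10 = 0
u_13 = 8·0 + 0·3 + 7·5 + 3·8 = 4
u_14 = 8·4 + 0·0 + 7·3 + 3·5 = 2
u_15 = 8·2 + 0·4 + 7·0 + 3·3 = 3
u_16 = 8·3 + 0·2 + 7·4 + 3·0 = 8
u_17 = 8·8 + 0·3 + 7·2 + 3·4 = 2
u_18 = 8·2 + 0·8 + 7·3 + 3·2 = 10
u_19 = 8·10 + 0·2 + 7·8 + 3·3 = 2
u_20 = 8·2 + 0·10 + 7·2 + 3·8 = 10
u_21 = 8·10 + 0·2 + 7·10 + 3·2 = 2
u_22 = 8·2 + 0·10 + 7·2 + 3·10 = 5
u_23 = 8·5 + 0·2 + 7·10 + 3·2 = 6
u_24 = 8·6 + 0·5 + 7·2 + 3·10 = 4
u_25 = 8·4 + 0·6 + 7·5 + 3·2 = 7
u_26 = 8·7 + 0·4 + 7·6 + 3·5 = 3
u_27 = 8·3 + 0·7 + 7·4 + 3·6 = 4
u_28 = 8·4 + 0·3 + 7·7 + 3·4 = 5
u_29 = 8·5 + 0·4 + 7·3 + 3·7 = 5
u_30 = 8·5 + 0·5 + 7·4 + 3·3 = 0
u_31 = 8·0 + 0·5 + 7·5 + 3·4 = 3
u_32 = 8·3 + 0·0 + 7·5 + 3·5 = 8
u_33 = 8·8 + 0·3 + 7·0 + 3·5 = 2
u_34 = 8·2 + 0·8 + 7·3 + 3·0 = 4
u_35 = 8·4 + 0·2 + 7·8 + 3·3 = 9
u_36 = 8·9 + 0·4 + 7·2 + 3·8 = 0
u_37 = 8·0 + 0·9 + 7·4 + 3·2 = 1
u_38 = 8·1 + 0·0 + 7·9 + 3·4 = 6
u_39 = 8·6 + 0·1 + 7·0 + 3·9 = 9
u_40 = 8·9 + 0·6 + 7·1 + 3·0 = 2
u_41 = 8·2 + 0·9 + 7·6 + 3·1 = 6
u_42 = 8·6 + 0·2 + 7·9 + 3·6 = 8
u_43 = 8·8 + 0·6 + 7·2 + 3·9 = 6
u_44 = 8·6 + 0·8 + 7·6 + 3·2 = 8
u_45 = 8·8 + 0·6 + 7·8 + 3·6 = 6
u_46 = 8·6 + 0·8 + 7·6 + 3·8 = 4
u_47 = 8·4 + 0·6 + 7·8 + 3·6 = 7
u_48 = 8·7 + 0·4 + 7·6 + 3·8 = 1
u_49 = 8·1 + 0·7 + 7·4 + 3·6 = 10
u_50 = 8·10 + 0·1 + 7·7 + 3·4 = 9
u_51 = 8·9 + 0·10 + 7·1 + 3·7 = 1
u_52 = 8·1 + 0·9 + 7·10 + 3·1 = 4
u_53 = 8·4 + 0·1 + 7·9 + 3·10 = 4
u_54 = 8·4 + 0·4 + 7·1 + 3·9 = 0
u_55 = 8·0 + 0·4 + 7·4 + 3·1 = 9
u_56 = 8·9 + 0·0 + 7·4 + 3·4 = 2
u_57 = 8·2 + 0·9 + 7·0 + 3·4 = 6
u_58 = 8·6 + 0·2 + 7·9 + 3·0 = 1
u_59 = 8·1 + 0·6 + 7·2 + 3·9 = 5
u_60 = 8·5 + 0·1 + 7·6 + 3·2 = 0
u_61 = 8·0 + 0·5 + 7·1 + 3·6 = 3
u_62 = 8·3 + 0·0 + 7·5 + 3·1 = 7
u_63 = 8·7 + 0·3 + 7·0 + 3·5 = 5
u_64 = 8·5 + 0·7 + 7·3 + 3·0 = 6
u_65 = 8·6 + 0·5 + 7·7 + 3·3 = 7
u_66 = 8·7 + 0·6 + 7·5 + 3·7 = 2
u_67 = 8·2 + 0·7 + 7·6 + 3·5 = 7
u_68 = 8·7 + 0·2 + 7·7 + 3·6 = 2
u_69 = 8·2 + 0·7 + 7·2 + 3·7 = 7
u_70 = 8·7 + 0·2 + 7·7 + 3·2 = 1
u_71 = 8·1 + 0·7 + 7·2 + 3·7 = 10
u_72 = 8·10 + 0·1 + 7·7 + 3·2 = 3
u_73 = 8·3 + 0·10 + 7·1 + 3·7 = 8
u_74 = 8·8 + 0·3 + 7·10 + 3·1 = 5
u_75 = 8·5 + 0·8 + 7·3 + 3·10 = 3
u_76 = 8·3 + 0·5 + 7·8 + 3·3 = 1
u_77 = 8·1 + 0·3 + 7·5 + 3·8 = 1
u_78 = 8·1 + 0·1 + 7·3 + 3·5 = 0
u_79 = 8·0 + 0·1 + 7·1 + 3·3 = 5
u_80 = 8·5 + 0·0 + 7·1 + 3·1 = 6
u_81 = 8·6 + 0·5 + 7·0 + 3·1 = 7
u_82 = 8·7 + 0·6 + 7·5 + 3·0 = 3
u_83 = 8·3 + 0·7 + 7·6 + 3·5 = 4
u_84 = 8·4 + 0·3 + 7·7 + 3·6 = 0
u_85 = 8·0 + 0·4 + 7·3 + 3·7 = 9
u_86 = 8·9 + 0·0 + 7·4 + 3·3 = 10
u_87 = 8·10 + 0·9 + 7·0 + 3·4 = 4
u_88 = 8·4 + 0·10 + 7·9 + 3·0 = 7
u_89 = 8·7 + 0·4 + 7·10 + 3·9 = 10
u_90 = 8·10 + 0·7 + 7·4 + 3·10 = 6
u_91 = 8·6 + 0·10 + 7·7 + 3·4 = 10
u_92 = 8·10 + 0·6 + 7·10 + 3·7 = 6
u_93 = 8·6 + 0·10 + 7·6 + 3·10 = 10
u_94 = 8·10 + 0·6 + 7·10 + 3·6 = 3
u_95 = 8·3 + 0·10 + 7·6 + 3·10 = 8
u_96 = 8·8 + 0·3 + 7·10 + 3·6 = 9
u_97 = 8·9 + 0·8 + 7·3 + 3·10 = 2
u_98 = 8·2 + 0·9 + 7·8 + 3·3 = 4
u_99 = 8·4 + 0·2 + 7·9 + 3·8 = 9
u_100 = 8·9 + 0·4 + 7·2 + 3·9 = 3
u_101 = 8·3 + 0·9 + 7·4 + 3·2 = 3
u_102 = 8·3 + 0·3 + 7·9 + 3·4 = 0
u_103 = 8·0 + 0·3 + 7·3 + 3·9 = 4
u_104 = 8·4 + 0·0 + 7·3 + 3·3 = 7
u_105 = 8·7 + 0·4 + 7·0 + 3·3 = 10
u_106 = 8·10 + 0·7 + 7·4 + 3·0 = 9
u_107 = 8·9 + 0·10 + 7·7 + 3·4 = 1
u_108 = 8·1 + 0·9 + 7·10 + 3·7 = 0
u_109 = 8·0 + 0·1 + 7·9 + 3·10 = 5
u_110 = 8·5 + 0·0 + 7·1 + 3·9 = 8
u_111 = 8·8 + 0·5 + 7·0 + 3·1 = 1
u_112 = 8·1 + 0·8 + 7·5 + 3·0 = 10
u_113 = 8·10 + 0·1 + 7·8 + 3·5 = 8
u_114 = 8·8 + 0·10 + 7·1 + 3·8 = 7
u_115 = 8·7 + 0·8 + 7·10 + 3·1 = 8
u_116 = 8·8 + 0·7 + 7·8 + 3·10 = 7
u_117 = 8·7 + 0·8 + 7·7 + 3·8 = 8
u_118 = 8·8 + 0·7 + 7·8 + 3·7 = 9
u_119 = 8·9 + 0·8 + 7·7 + 3·8 = 2
u_120 = 8·2 + 0·9 + 7·8 + 3·7 = 5
u_121 = 8·5 + 0·2 + 7·9 + 3·8 = 6
u_122 = 8·6 + 0·5 + 7·2 + 3·9 = 1
u_123 = 8·1 + 0·6 + 7·5 + 3·2 = 5
(u_120, u_121, u_122, u_123) = (5, 6, 1, 5) = (u_0, u_1, u_2, u_3), so the sequence has period 120.
376 ≡ 16 (mod 120), hence u_376 = u_16 = 8.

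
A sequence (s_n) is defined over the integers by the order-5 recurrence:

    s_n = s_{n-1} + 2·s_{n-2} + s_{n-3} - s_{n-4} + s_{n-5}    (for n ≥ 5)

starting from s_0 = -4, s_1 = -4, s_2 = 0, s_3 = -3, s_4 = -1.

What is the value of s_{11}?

-619

s_5 = 1·-1 + 2·-3 + 1·0 + -1·-4 + 1·-4 = -7
s_6 = 1·-7 + 2·-1 + 1·-3 + -1·0 + 1·-4 = -16
s_7 = 1·-16 + 2·-7 + 1·-1 + -1·-3 + 1·0 = -28
s_8 = 1·-28 + 2·-16 + 1·-7 + -1·-1 + 1·-3 = -69
s_9 = 1·-69 + 2·-28 + 1·-16 + -1·-7 + 1·-1 = -135
s_10 = 1·-135 + 2·-69 + 1·-28 + -1·-16 + 1·-7 = -292
s_11 = 1·-292 + 2·-135 + 1·-69 + -1·-28 + 1·-16 = -619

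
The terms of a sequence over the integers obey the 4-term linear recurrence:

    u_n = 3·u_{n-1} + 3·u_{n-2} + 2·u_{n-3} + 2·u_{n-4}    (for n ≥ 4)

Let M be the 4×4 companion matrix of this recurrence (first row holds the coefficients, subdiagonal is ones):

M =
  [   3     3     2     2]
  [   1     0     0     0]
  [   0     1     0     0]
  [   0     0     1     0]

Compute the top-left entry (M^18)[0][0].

(M^18)[0][0] is the top entry after applying M 18 times to the unit state (1, 0, 0, 0). Equivalently it is h_{21} for the auxiliary sequence (h_n) obeying the same recurrence with h_3 = 1 and h_i = 0 for 0 ≤ i < 3:
h_4 = 3·1 + 3·0 + 2·0 + 2·0 = 3
h_5 = 3·3 + 3·1 + 2·0 + 2·0 = 12
h_6 = 3·12 + 3·3 + 2·1 + 2·0 = 47
h_7 = 3·47 + 3·12 + 2·3 + 2·1 = 185
h_8 = 3·185 + 3·47 + 2·12 + 2·3 = 726
h_9 = 3·726 + 3·185 + 2·47 + 2·12 = 2851
h_10 = 3·2851 + 3·726 + 2·185 + 2·47 = 11195
h_11 = 3·11195 + 3·2851 + 2·726 + 2·185 = 43960
h_12 = 3·43960 + 3·11195 + 2·2851 + 2·726 = 172619
h_13 = 3·172619 + 3·43960 + 2·11195 + 2·2851 = 677829
h_14 = 3·677829 + 3·172619 + 2·43960 + 2·11195 = 2661654
h_15 = 3·2661654 + 3·677829 + 2·172619 + 2·43960 = 10451607
h_16 = 3·10451607 + 3·2661654 + 2·677829 + 2·172619 = 41040679
h_17 = 3·41040679 + 3·10451607 + 2·2661654 + 2·677829 = 161155824
h_18 = 3·161155824 + 3·41040679 + 2·10451607 + 2·2661654 = 632816031
h_19 = 3·632816031 + 3·161155824 + 2·41040679 + 2·10451607 = 2484900137
h_20 = 3·2484900137 + 3·632816031 + 2·161155824 + 2·41040679 = 9757541510
h_21 = 3·9757541510 + 3·2484900137 + 2·632816031 + 2·161155824 = 38315268651

38315268651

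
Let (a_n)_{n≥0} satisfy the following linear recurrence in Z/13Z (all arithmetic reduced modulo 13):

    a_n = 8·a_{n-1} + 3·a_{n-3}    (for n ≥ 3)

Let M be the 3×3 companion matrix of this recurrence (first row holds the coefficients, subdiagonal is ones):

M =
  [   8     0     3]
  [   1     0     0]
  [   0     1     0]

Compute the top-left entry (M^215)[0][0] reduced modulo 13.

(M^215)[0][0] is the top entry after applying M 215 times to the unit state (1, 0, 0). Equivalently it is h_{217} for the auxiliary sequence (h_n) obeying the same recurrence with h_2 = 1 and h_i = 0 for 0 ≤ i < 2:
h_3 = 8·1 + 0·0 + 3·0 = 8
h_4 = 8·8 + 0·1 + 3·0 = 12
h_5 = 8·12 + 0·8 + 3·1 = 8
h_6 = 8·8 + 0·12 + 3·8 = 10
h_7 = 8·10 + 0·8 + 3·12 = 12
h_8 = 8·12 + 0·10 + 3·8 = 3
h_9 = 8·3 + 0·12 + 3·10 = 2
h_10 = 8·2 + 0·3 + 3·12 = 0
h_11 = 8·0 + 0·2 + 3·3 = 9
h_12 = 8·9 + 0·0 + 3·2 = 0
h_13 = 8·0 + 0·9 + 3·0 = 0
h_14 = 8·0 + 0·0 + 3·9 = 1
(h_12, h_13, h_14) = (0, 0, 1) = (h_0, h_1, h_2), so the sequence has period 12.
217 ≡ 1 (mod 12), hence h_217 = h_1 = 0.

0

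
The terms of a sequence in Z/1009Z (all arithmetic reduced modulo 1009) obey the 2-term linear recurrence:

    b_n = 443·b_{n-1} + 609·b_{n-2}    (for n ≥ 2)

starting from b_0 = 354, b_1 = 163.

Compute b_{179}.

872

b_2 = 443·163 + 609·354 = 230
b_3 = 443·230 + 609·163 = 366
b_4 = 443·366 + 609·230 = 517
b_5 = 443·517 + 609·366 = 902
b_6 = 443·902 + 609·517 = 67
b_7 = 443·67 + 609·902 = 842
Continuing the recurrence:
  b_8 = 119;  b_9 = 455;  b_10 = 597;  b_11 = 742;  b_12 = 105;  b_13 = 956
  b_14 = 106;  b_15 = 555;  b_16 = 656;  b_17 = 1005;  b_18 = 186;  b_19 = 251
  b_20 = 469;  b_21 = 413;  b_22 = 404;  b_23 = 655;  b_24 = 422;  b_25 = 621
  b_26 = 358;  b_27 = 1004;  b_28 = 890;  b_29 = 742;  b_30 = 958;  b_31 = 460
  b_32 = 182;  b_33 = 553;  b_34 = 649;  b_35 = 722;  b_36 = 715;  b_37 = 702
  b_38 = 770;  b_39 = 779;  b_40 = 773;  b_41 = 569;  b_42 = 380;  b_43 = 271
  b_44 = 341;  b_45 = 285;  b_46 = 954;  b_47 = 877;  b_48 = 857;  b_49 = 599
  b_50 = 250;  b_51 = 302;  b_52 = 489;  b_53 = 981;  b_54 = 859;  b_55 = 245
  b_56 = 32;  b_57 = 932;  b_58 = 512;  b_59 = 321;  b_60 = 970;  b_61 = 628
  b_62 = 185;  b_63 = 267;  b_64 = 894;  b_65 = 668;  b_66 = 882;  b_67 = 428
  b_68 = 262;  b_69 = 361;  b_70 = 637;  b_71 = 567;  b_72 = 417;  b_73 = 309
  b_74 = 357;  b_75 = 245;  b_76 = 41;  b_77 = 883;  b_78 = 430;  b_79 = 748
  b_80 = 951;  b_81 = 4;  b_82 = 756;  b_83 = 338;  b_84 = 702;  b_85 = 220
  b_86 = 298;  b_87 = 627;  b_88 = 148;  b_89 = 420;  b_90 = 735;  b_91 = 201
  b_92 = 879;  b_93 = 243;  b_94 = 227;  b_95 = 334;  b_96 = 658;  b_97 = 490
  b_98 = 284;  b_99 = 442;  b_100 = 477;  b_101 = 205;  b_102 = 915;  b_103 = 465
  b_104 = 426;  b_105 = 700;  b_106 = 458;  b_107 = 587;  b_108 = 157;  b_109 = 227
  b_110 = 428;  b_111 = 931;  b_112 = 82;  b_113 = 932;  b_114 = 692;  b_115 = 350
  b_116 = 339;  b_117 = 87;  b_118 = 814;  b_119 = 904;  b_120 = 206;  b_121 = 70
  b_122 = 69;  b_123 = 549;  b_124 = 690;  b_125 = 305;  b_126 = 375;  b_127 = 738
  b_128 = 359;  b_129 = 52;  b_130 = 516;  b_131 = 943;  b_132 = 468;  b_133 = 645
  b_134 = 662;  b_135 = 960;  b_136 = 49;  b_137 = 947;  b_138 = 357;  b_139 = 322
  b_140 = 855;  b_141 = 742;  b_142 = 832;  b_143 = 137;  b_144 = 321;  b_145 = 629
  b_146 = 915;  b_147 = 377;  b_148 = 793;  b_149 = 717;  b_150 = 431;  b_151 = 997
  b_152 = 877;  b_153 = 810;  b_154 = 967;  b_155 = 454;  b_156 = 987;  b_157 = 364
  b_158 = 540;  b_159 = 792;  b_160 = 659;  b_161 = 362;  b_162 = 693;  b_163 = 759
  b_164 = 515;  b_165 = 220;  b_166 = 432;  b_167 = 458;  b_168 = 833;  b_169 = 163
  b_170 = 340;  b_171 = 664;  b_172 = 748;  b_173 = 179;  b_174 = 59;  b_175 = 951
  b_176 = 147;  b_177 = 538
b_178 = 443·538 + 609·147 = 941
b_179 = 443·941 + 609·538 = 872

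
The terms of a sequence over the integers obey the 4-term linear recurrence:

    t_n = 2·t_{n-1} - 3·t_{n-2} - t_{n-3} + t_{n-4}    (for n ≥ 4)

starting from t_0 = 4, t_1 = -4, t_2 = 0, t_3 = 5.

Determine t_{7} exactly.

t_4 = 2·5 + -3·0 + -1·-4 + 1·4 = 18
t_5 = 2·18 + -3·5 + -1·0 + 1·-4 = 17
t_6 = 2·17 + -3·18 + -1·5 + 1·0 = -25
t_7 = 2·-25 + -3·17 + -1·18 + 1·5 = -114

-114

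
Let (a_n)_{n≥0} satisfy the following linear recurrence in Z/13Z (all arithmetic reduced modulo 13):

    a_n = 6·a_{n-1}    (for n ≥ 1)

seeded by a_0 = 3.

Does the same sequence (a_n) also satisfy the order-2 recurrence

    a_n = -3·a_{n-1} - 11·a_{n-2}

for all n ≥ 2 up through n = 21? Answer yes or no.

yes

Terms a_0..a_21: 3, 5, 4, 11, 1, 6, 10, 8, 9, 2, 12, 7, 3, 5, 4, 11, 1, 6, 10, 8, 9, 2
n=2: candidate gives 4, actual a_2 = 4 ✓
n=3: candidate gives 11, actual a_3 = 11 ✓
n=4: candidate gives 1, actual a_4 = 1 ✓
n=5: candidate gives 6, actual a_5 = 6 ✓
n=6: candidate gives 10, actual a_6 = 10 ✓
n=7: candidate gives 8, actual a_7 = 8 ✓
n=8: candidate gives 9, actual a_8 = 9 ✓
n=9: candidate gives 2, actual a_9 = 2 ✓
n=10: candidate gives 12, actual a_10 = 12 ✓
n=11: candidate gives 7, actual a_11 = 7 ✓
n=12: candidate gives 3, actual a_12 = 3 ✓
n=13: candidate gives 5, actual a_13 = 5 ✓
n=14: candidate gives 4, actual a_14 = 4 ✓
n=15: candidate gives 11, actual a_15 = 11 ✓
n=16: candidate gives 1, actual a_16 = 1 ✓
n=17: candidate gives 6, actual a_17 = 6 ✓
n=18: candidate gives 10, actual a_18 = 10 ✓
n=19: candidate gives 8, actual a_19 = 8 ✓
n=20: candidate gives 9, actual a_20 = 9 ✓
n=21: candidate gives 2, actual a_21 = 2 ✓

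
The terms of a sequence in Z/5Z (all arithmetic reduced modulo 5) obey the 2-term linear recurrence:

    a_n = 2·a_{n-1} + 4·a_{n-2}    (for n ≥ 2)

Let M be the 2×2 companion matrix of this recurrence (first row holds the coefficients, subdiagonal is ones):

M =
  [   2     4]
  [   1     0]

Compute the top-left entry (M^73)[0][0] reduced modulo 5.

4

(M^73)[0][0] is the top entry after applying M 73 times to the unit state (1, 0). Equivalently it is h_{74} for the auxiliary sequence (h_n) obeying the same recurrence with h_1 = 1 and h_i = 0 for 0 ≤ i < 1:
h_2 = 2·1 + 4·0 = 2
h_3 = 2·2 + 4·1 = 3
h_4 = 2·3 + 4·2 = 4
h_5 = 2·4 + 4·3 = 0
h_6 = 2·0 + 4·4 = 1
(h_5, h_6) = (0, 1) = (h_0, h_1), so the sequence has period 5.
74 ≡ 4 (mod 5), hence h_74 = h_4 = 4.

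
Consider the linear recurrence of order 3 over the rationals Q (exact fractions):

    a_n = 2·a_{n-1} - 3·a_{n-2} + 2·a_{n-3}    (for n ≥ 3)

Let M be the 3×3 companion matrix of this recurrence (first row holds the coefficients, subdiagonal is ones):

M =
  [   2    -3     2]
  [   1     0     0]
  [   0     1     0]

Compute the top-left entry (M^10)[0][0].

1

(M^10)[0][0] is the top entry after applying M 10 times to the unit state (1, 0, 0). Equivalently it is h_{12} for the auxiliary sequence (h_n) obeying the same recurrence with h_2 = 1 and h_i = 0 for 0 ≤ i < 2:
h_3 = 2·1 + -3·0 + 2·0 = 2
h_4 = 2·2 + -3·1 + 2·0 = 1
h_5 = 2·1 + -3·2 + 2·1 = -2
h_6 = 2·-2 + -3·1 + 2·2 = -3
h_7 = 2·-3 + -3·-2 + 2·1 = 2
h_8 = 2·2 + -3·-3 + 2·-2 = 9
h_9 = 2·9 + -3·2 + 2·-3 = 6
h_10 = 2·6 + -3·9 + 2·2 = -11
h_11 = 2·-11 + -3·6 + 2·9 = -22
h_12 = 2·-22 + -3·-11 + 2·6 = 1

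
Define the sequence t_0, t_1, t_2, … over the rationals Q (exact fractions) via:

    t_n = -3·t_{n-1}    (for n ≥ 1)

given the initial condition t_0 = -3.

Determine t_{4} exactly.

-243

t_1 = -3·-3 = 9
t_2 = -3·9 = -27
t_3 = -3·-27 = 81
t_4 = -3·81 = -243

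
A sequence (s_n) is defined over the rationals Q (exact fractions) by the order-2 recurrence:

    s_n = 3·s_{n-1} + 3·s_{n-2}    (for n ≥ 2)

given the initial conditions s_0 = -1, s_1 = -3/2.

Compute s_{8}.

s_2 = 3·-3/2 + 3·-1 = -15/2
s_3 = 3·-15/2 + 3·-3/2 = -27
s_4 = 3·-27 + 3·-15/2 = -207/2
s_5 = 3·-207/2 + 3·-27 = -783/2
s_6 = 3·-783/2 + 3·-207/2 = -1485
s_7 = 3·-1485 + 3·-783/2 = -11259/2
s_8 = 3·-11259/2 + 3·-1485 = -42687/2

-42687/2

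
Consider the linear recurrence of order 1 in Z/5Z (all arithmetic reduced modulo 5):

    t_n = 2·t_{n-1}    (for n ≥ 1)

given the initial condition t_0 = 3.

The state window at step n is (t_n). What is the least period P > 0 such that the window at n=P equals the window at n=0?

n=0: window = (3)
n=1: window = (1)
n=2: window = (2)
n=3: window = (4)
n=4: window = (3)
window at n=4 equals window at n=0 → period = 4

4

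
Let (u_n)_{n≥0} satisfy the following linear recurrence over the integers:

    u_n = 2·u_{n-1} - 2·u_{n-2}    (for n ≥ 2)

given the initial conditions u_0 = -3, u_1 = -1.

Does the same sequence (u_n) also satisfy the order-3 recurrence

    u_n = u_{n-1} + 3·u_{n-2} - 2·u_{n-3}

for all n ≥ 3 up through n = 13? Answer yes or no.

no

Terms u_0..u_13: -3, -1, 4, 10, 12, 4, -16, -40, -48, -16, 64, 160, 192, 64
n=3: candidate gives 7, actual u_3 = 10 ✗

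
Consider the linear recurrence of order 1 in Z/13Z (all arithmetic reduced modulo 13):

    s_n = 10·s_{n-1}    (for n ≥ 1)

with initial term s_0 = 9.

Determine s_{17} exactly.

s_1 = 10·9 = 12
s_2 = 10·12 = 3
s_3 = 10·3 = 4
s_4 = 10·4 = 1
s_5 = 10·1 = 10
s_6 = 10·10 = 9
(s_6) = (9) = (s_0), so the sequence has period 6.
17 ≡ 5 (mod 6), hence s_17 = s_5 = 10.

10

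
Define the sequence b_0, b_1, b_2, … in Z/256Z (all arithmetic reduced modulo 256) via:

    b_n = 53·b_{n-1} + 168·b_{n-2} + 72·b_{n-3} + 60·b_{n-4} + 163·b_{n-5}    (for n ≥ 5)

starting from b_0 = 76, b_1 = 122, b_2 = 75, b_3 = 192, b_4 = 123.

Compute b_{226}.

157

b_5 = 53·123 + 168·192 + 72·75 + 60·122 + 163·76 = 139
b_6 = 53·139 + 168·123 + 72·192 + 60·75 + 163·122 = 193
b_7 = 53·193 + 168·139 + 72·123 + 60·192 + 163·75 = 134
b_8 = 53·134 + 168·193 + 72·139 + 60·123 + 163·192 = 146
b_9 = 53·146 + 168·134 + 72·193 + 60·139 + 163·123 = 87
b_10 = 53·87 + 168·146 + 72·134 + 60·193 + 163·139 = 64
Continuing the recurrence:
  b_11 = 179;  b_12 = 17;  b_13 = 87;  b_14 = 232;  b_15 = 156;  b_16 = 249
  b_17 = 100;  b_18 = 193;  b_19 = 229;  b_20 = 225;  b_21 = 32;  b_22 = 152
  b_23 = 79;  b_24 = 166;  b_25 = 185;  b_26 = 117;  b_27 = 157;  b_28 = 134
  b_29 = 188;  b_30 = 59;  b_31 = 146;  b_32 = 49;  b_33 = 239;  b_34 = 59
  b_35 = 160;  b_36 = 130;  b_37 = 185;  b_38 = 158;  b_39 = 191;  b_40 = 155
  b_41 = 1;  b_42 = 120;  b_43 = 118;  b_44 = 103;  b_45 = 112;  b_46 = 187
  b_47 = 63;  b_48 = 137;  b_49 = 34;  b_50 = 206;  b_51 = 83;  b_52 = 40
  b_53 = 227;  b_54 = 133;  b_55 = 95;  b_56 = 4;  b_57 = 64;  b_58 = 77
  b_59 = 4;  b_60 = 201;  b_61 = 113;  b_62 = 57;  b_63 = 116;  b_64 = 220
  b_65 = 43;  b_66 = 54;  b_67 = 193;  b_68 = 233;  b_69 = 61;  b_70 = 218
  b_71 = 80;  b_72 = 71;  b_73 = 42;  b_74 = 185;  b_75 = 99;  b_76 = 75
  b_77 = 148;  b_78 = 206;  b_79 = 221;  b_80 = 46;  b_81 = 239;  b_82 = 87
  b_83 = 193;  b_84 = 196;  b_85 = 2;  b_86 = 227;  b_87 = 16;  b_88 = 171
  b_89 = 3;  b_90 = 209;  b_91 = 158;  b_92 = 250;  b_93 = 207;  b_94 = 64
  b_95 = 131;  b_96 = 137;  b_97 = 7;  b_98 = 0;  b_99 = 148;  b_100 = 33
  b_101 = 212;  b_102 = 161;  b_103 = 109;  b_104 = 209;  b_105 = 200;  b_106 = 240
  b_107 = 199;  b_108 = 86;  b_109 = 217;  b_110 = 237;  b_111 = 29;  b_112 = 110
  b_113 = 20;  b_114 = 51;  b_115 = 82;  b_116 = 81;  b_117 = 167;  b_118 = 123
  b_119 = 136;  b_120 = 10;  b_121 = 161;  b_122 = 78;  b_123 = 207;  b_124 = 67
  b_125 = 193;  b_126 = 240;  b_127 = 94;  b_128 = 191;  b_129 = 160;  b_130 = 11
  b_131 = 215;  b_132 = 89;  b_133 = 186;  b_134 = 214;  b_135 = 203;  b_136 = 136
  b_137 = 211;  b_138 = 157;  b_139 = 15;  b_140 = 156;  b_141 = 88;  b_142 = 245
  b_143 = 212;  b_144 = 137;  b_145 = 89;  b_146 = 105;  b_147 = 92;  b_148 = 20
  b_149 = 35;  b_150 = 134;  b_151 = 193;  b_152 = 1;  b_153 = 125;  b_154 = 130
  b_155 = 200;  b_156 = 255;  b_157 = 138;  b_158 = 57;  b_159 = 187;  b_160 = 11
  b_161 = 188;  b_162 = 246;  b_163 = 133;  b_164 = 126;  b_165 = 159;  b_166 = 95
  b_167 = 65;  b_168 = 188;  b_169 = 202;  b_170 = 251;  b_171 = 32;  b_172 = 155
  b_173 = 187;  b_174 = 225;  b_175 = 54;  b_176 = 34;  b_177 = 71;  b_178 = 0
  b_179 = 19;  b_180 = 65;  b_181 = 55;  b_182 = 152;  b_183 = 76;  b_184 = 73
  b_185 = 4;  b_186 = 193;  b_187 = 181;  b_188 = 193;  b_189 = 112;  b_190 = 136
  b_191 = 63;  b_192 = 70;  b_193 = 57;  b_194 = 165;  b_195 = 157;  b_196 = 86
  b_197 = 44;  b_198 = 171;  b_199 = 82;  b_200 = 177;  b_201 = 159;  b_202 = 59
  b_203 = 112;  b_204 = 82;  b_205 = 9;  b_206 = 62;  b_207 = 159;  b_208 = 171
  b_209 = 129;  b_210 = 232;  b_211 = 134;  b_212 = 151;  b_213 = 144;  b_214 = 27
  b_215 = 175;  b_216 = 41;  b_217 = 210;  b_218 = 158;  b_219 = 67;  b_220 = 168
  b_221 = 131;  b_222 = 245;  b_223 = 63;  b_224 = 180
b_225 = 53·180 + 168·63 + 72·245 + 60·131 + 163·168 = 48
b_226 = 53·48 + 168·180 + 72·63 + 60·245 + 163·131 = 157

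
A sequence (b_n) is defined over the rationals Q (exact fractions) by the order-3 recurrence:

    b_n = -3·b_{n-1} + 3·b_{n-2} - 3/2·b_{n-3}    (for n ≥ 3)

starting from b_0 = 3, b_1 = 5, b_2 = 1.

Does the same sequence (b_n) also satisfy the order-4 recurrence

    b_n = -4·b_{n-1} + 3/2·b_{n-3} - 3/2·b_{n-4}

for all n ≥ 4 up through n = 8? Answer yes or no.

Terms b_0..b_8: 3, 5, 1, 15/2, -27, 102, -1593/4, 6165/4, -11943/2
n=4: candidate gives -27, actual b_4 = -27 ✓
n=5: candidate gives 102, actual b_5 = 102 ✓
n=6: candidate gives -1593/4, actual b_6 = -1593/4 ✓
n=7: candidate gives 6165/4, actual b_7 = 6165/4 ✓
n=8: candidate gives -11943/2, actual b_8 = -11943/2 ✓

yes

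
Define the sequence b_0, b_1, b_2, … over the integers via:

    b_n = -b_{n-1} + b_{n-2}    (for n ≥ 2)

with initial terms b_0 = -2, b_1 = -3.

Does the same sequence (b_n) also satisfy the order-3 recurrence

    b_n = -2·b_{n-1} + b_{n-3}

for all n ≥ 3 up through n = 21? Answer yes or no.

yes

Terms b_0..b_21: -2, -3, 1, -4, 5, -9, 14, -23, 37, -60, 97, -157, 254, -411, 665, -1076, 1741, -2817, 4558, -7375, 11933, -19308
n=3: candidate gives -4, actual b_3 = -4 ✓
n=4: candidate gives 5, actual b_4 = 5 ✓
n=5: candidate gives -9, actual b_5 = -9 ✓
n=6: candidate gives 14, actual b_6 = 14 ✓
n=7: candidate gives -23, actual b_7 = -23 ✓
n=8: candidate gives 37, actual b_8 = 37 ✓
n=9: candidate gives -60, actual b_9 = -60 ✓
n=10: candidate gives 97, actual b_10 = 97 ✓
n=11: candidate gives -157, actual b_11 = -157 ✓
n=12: candidate gives 254, actual b_12 = 254 ✓
n=13: candidate gives -411, actual b_13 = -411 ✓
n=14: candidate gives 665, actual b_14 = 665 ✓
n=15: candidate gives -1076, actual b_15 = -1076 ✓
n=16: candidate gives 1741, actual b_16 = 1741 ✓
n=17: candidate gives -2817, actual b_17 = -2817 ✓
n=18: candidate gives 4558, actual b_18 = 4558 ✓
n=19: candidate gives -7375, actual b_19 = -7375 ✓
n=20: candidate gives 11933, actual b_20 = 11933 ✓
n=21: candidate gives -19308, actual b_21 = -19308 ✓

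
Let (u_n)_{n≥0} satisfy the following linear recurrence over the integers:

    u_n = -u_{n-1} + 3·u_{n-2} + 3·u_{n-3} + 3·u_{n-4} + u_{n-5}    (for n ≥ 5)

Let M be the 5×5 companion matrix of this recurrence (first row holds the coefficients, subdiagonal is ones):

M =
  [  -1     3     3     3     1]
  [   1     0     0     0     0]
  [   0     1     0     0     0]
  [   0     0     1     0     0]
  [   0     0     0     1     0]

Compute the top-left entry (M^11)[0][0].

-1488

(M^11)[0][0] is the top entry after applying M 11 times to the unit state (1, 0, 0, 0, 0). Equivalently it is h_{15} for the auxiliary sequence (h_n) obeying the same recurrence with h_4 = 1 and h_i = 0 for 0 ≤ i < 4:
h_5 = -1·1 + 3·0 + 3·0 + 3·0 + 1·0 = -1
h_6 = -1·-1 + 3·1 + 3·0 + 3·0 + 1·0 = 4
h_7 = -1·4 + 3·-1 + 3·1 + 3·0 + 1·0 = -4
h_8 = -1·-4 + 3·4 + 3·-1 + 3·1 + 1·0 = 16
h_9 = -1·16 + 3·-4 + 3·4 + 3·-1 + 1·1 = -18
h_10 = -1·-18 + 3·16 + 3·-4 + 3·4 + 1·-1 = 65
h_11 = -1·65 + 3·-18 + 3·16 + 3·-4 + 1·4 = -79
h_12 = -1·-79 + 3·65 + 3·-18 + 3·16 + 1·-4 = 264
h_13 = -1·264 + 3·-79 + 3·65 + 3·-18 + 1·16 = -344
h_14 = -1·-344 + 3·264 + 3·-79 + 3·65 + 1·-18 = 1076
h_15 = -1·1076 + 3·-344 + 3·264 + 3·-79 + 1·65 = -1488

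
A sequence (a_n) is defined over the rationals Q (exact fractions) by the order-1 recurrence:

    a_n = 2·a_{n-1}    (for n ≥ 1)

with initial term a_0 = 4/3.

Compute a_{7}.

a_1 = 2·4/3 = 8/3
a_2 = 2·8/3 = 16/3
a_3 = 2·16/3 = 32/3
a_4 = 2·32/3 = 64/3
a_5 = 2·64/3 = 128/3
a_6 = 2·128/3 = 256/3
a_7 = 2·256/3 = 512/3

512/3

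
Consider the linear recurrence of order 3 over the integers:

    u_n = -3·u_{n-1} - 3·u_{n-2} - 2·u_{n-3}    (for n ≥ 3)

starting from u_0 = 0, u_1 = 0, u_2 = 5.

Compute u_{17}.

-218455

u_3 = -3·5 + -3·0 + -2·0 = -15
u_4 = -3·-15 + -3·5 + -2·0 = 30
u_5 = -3·30 + -3·-15 + -2·5 = -55
u_6 = -3·-55 + -3·30 + -2·-15 = 105
u_7 = -3·105 + -3·-55 + -2·30 = -210
u_8 = -3·-210 + -3·105 + -2·-55 = 425
u_9 = -3·425 + -3·-210 + -2·105 = -855
u_10 = -3·-855 + -3·425 + -2·-210 = 1710
u_11 = -3·1710 + -3·-855 + -2·425 = -3415
u_12 = -3·-3415 + -3·1710 + -2·-855 = 6825
u_13 = -3·6825 + -3·-3415 + -2·1710 = -13650
u_14 = -3·-13650 + -3·6825 + -2·-3415 = 27305
u_15 = -3·27305 + -3·-13650 + -2·6825 = -54615
u_16 = -3·-54615 + -3·27305 + -2·-13650 = 109230
u_17 = -3·109230 + -3·-54615 + -2·27305 = -218455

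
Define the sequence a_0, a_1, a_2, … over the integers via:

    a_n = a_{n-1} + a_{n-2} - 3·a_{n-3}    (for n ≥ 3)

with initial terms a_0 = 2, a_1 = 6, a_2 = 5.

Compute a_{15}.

a_3 = 1·5 + 1·6 + -3·2 = 5
a_4 = 1·5 + 1·5 + -3·6 = -8
a_5 = 1·-8 + 1·5 + -3·5 = -18
a_6 = 1·-18 + 1·-8 + -3·5 = -41
a_7 = 1·-41 + 1·-18 + -3·-8 = -35
a_8 = 1·-35 + 1·-41 + -3·-18 = -22
a_9 = 1·-22 + 1·-35 + -3·-41 = 66
a_10 = 1·66 + 1·-22 + -3·-35 = 149
a_11 = 1·149 + 1·66 + -3·-22 = 281
a_12 = 1·281 + 1·149 + -3·66 = 232
a_13 = 1·232 + 1·281 + -3·149 = 66
a_14 = 1·66 + 1·232 + -3·281 = -545
a_15 = 1·-545 + 1·66 + -3·232 = -1175

-1175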